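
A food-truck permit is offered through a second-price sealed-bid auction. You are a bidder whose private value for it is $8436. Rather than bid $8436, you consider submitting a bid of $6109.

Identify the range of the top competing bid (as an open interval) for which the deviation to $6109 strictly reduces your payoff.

($6109, $8436)

If the competing bid is below $6109, both bids win at the same price — no difference.
If it is above $8436, both bids lose — no difference.
If it lies strictly between $6109 and $8436, bidding your value wins at a price below your value (positive payoff) while bidding $6109 loses (payoff 0).
So the deviation strictly hurts on the open interval ($6109, $8436).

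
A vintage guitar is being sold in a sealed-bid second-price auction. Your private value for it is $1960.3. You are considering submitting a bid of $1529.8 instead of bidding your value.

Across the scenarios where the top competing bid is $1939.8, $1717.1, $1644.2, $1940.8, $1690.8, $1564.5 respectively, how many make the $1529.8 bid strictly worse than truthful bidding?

6

The deviation hurts exactly when the highest competing bid lies strictly between $1529.8 and $1960.3 — underbidding then forfeits a profitable win.
$1939.8: inside the interval → strictly worse (loss $20.5).
$1717.1: inside the interval → strictly worse (loss $243.2).
$1644.2: inside the interval → strictly worse (loss $316.1).
$1940.8: inside the interval → strictly worse (loss $19.5).
$1690.8: inside the interval → strictly worse (loss $269.5).
$1564.5: inside the interval → strictly worse (loss $395.8).
Count: 6.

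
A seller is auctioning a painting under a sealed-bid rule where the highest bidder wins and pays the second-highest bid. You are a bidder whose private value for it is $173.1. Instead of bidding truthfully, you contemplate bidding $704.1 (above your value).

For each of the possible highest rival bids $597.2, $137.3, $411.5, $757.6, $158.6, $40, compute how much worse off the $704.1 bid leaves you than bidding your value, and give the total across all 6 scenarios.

The deviation costs you only when the competing bid falls strictly between $173.1 and $704.1; elsewhere both bids give the same outcome.
$597.2: truthful payoff $0, deviation payoff −$424.1 → loss $424.1.
$137.3: outcomes coincide → loss $0.
$411.5: truthful payoff $0, deviation payoff −$238.4 → loss $238.4.
$757.6: outcomes coincide → loss $0.
$158.6: outcomes coincide → loss $0.
$40: outcomes coincide → loss $0.
Total loss = $424.1 + $238.4 = $662.5.
Truthful bidding weakly dominates here: raising your bid can only win items priced above your value, and lowering it can only forfeit items priced below.

$662.5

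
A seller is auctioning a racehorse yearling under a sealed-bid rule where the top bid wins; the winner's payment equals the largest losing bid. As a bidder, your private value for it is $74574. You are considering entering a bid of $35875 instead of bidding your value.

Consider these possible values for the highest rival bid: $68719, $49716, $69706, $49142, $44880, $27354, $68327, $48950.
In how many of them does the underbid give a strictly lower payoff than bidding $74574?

The deviation hurts exactly when the highest competing bid lies strictly between $35875 and $74574 — underbidding then forfeits a profitable win.
$68719: inside the interval → strictly worse (loss $5855).
$49716: inside the interval → strictly worse (loss $24858).
$69706: inside the interval → strictly worse (loss $4868).
$49142: inside the interval → strictly worse (loss $25432).
$44880: inside the interval → strictly worse (loss $29694).
$27354: below both → same outcome either way.
$68327: inside the interval → strictly worse (loss $6247).
$48950: inside the interval → strictly worse (loss $25624).
Count: 7.

7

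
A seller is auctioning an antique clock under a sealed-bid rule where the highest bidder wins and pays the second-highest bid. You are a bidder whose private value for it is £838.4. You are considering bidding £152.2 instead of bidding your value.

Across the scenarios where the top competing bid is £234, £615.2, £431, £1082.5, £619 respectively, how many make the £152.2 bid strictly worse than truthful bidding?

4

The deviation hurts exactly when the highest competing bid lies strictly between £152.2 and £838.4 — underbidding then forfeits a profitable win.
£234: inside the interval → strictly worse (loss £604.4).
£615.2: inside the interval → strictly worse (loss £223.2).
£431: inside the interval → strictly worse (loss £407.4).
£1082.5: above both → same outcome either way.
£619: inside the interval → strictly worse (loss £219.4).
Count: 4.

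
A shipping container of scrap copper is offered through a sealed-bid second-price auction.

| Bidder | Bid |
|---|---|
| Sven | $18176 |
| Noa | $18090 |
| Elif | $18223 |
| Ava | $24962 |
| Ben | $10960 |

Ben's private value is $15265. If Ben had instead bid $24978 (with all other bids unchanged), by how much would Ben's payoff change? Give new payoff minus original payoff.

−$9697

The highest bid among the other bidders is $24962; Ben's bid doesn't change that.
Original bid $10960: Ben is not highest (top rival bid is $24962); payoff $0.
Alternative bid $24978: Ben is highest, pays the top rival bid $24962; payoff $15265 − $24962 = −$9697.
Change in payoff = −$9697 − ($0) = −$9697.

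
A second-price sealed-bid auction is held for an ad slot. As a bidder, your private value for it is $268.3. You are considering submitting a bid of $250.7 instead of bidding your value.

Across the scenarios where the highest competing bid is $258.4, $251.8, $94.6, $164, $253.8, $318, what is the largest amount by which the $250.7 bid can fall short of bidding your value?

$16.5

$258.4: truthful gives $9.9, deviation gives $0 → loss $9.9.
$251.8: truthful gives $16.5, deviation gives $0 → loss $16.5.
$94.6: same outcome either way → loss $0.
$164: same outcome either way → loss $0.
$253.8: truthful gives $14.5, deviation gives $0 → loss $14.5.
$318: same outcome either way → loss $0.
Maximum loss: $16.5.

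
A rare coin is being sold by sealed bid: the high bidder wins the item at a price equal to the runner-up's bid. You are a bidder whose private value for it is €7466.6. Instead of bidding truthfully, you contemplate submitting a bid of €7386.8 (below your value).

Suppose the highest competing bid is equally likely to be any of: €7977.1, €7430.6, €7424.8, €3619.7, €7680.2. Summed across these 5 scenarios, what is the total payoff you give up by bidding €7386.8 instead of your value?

€77.8

The deviation costs you only when the competing bid falls strictly between €7386.8 and €7466.6; elsewhere both bids give the same outcome.
€7977.1: outcomes coincide → loss €0.
€7430.6: truthful payoff €36, deviation payoff €0 → loss €36.
€7424.8: truthful payoff €41.8, deviation payoff €0 → loss €41.8.
€3619.7: outcomes coincide → loss €0.
€7680.2: outcomes coincide → loss €0.
Total loss = €36 + €41.8 = €77.8.
Because the price is fixed by the runner-up's bid, deviating from your value can only change a good outcome into a bad one — never the reverse.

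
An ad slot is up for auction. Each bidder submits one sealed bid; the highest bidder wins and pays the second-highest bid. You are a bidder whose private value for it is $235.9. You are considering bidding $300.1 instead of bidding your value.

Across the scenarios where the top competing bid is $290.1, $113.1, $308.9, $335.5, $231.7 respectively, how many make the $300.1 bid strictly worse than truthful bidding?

The deviation hurts exactly when the highest competing bid lies strictly between $235.9 and $300.1 — overbidding then wins at a price above your value.
$290.1: inside the interval → strictly worse (loss $54.2).
$113.1: below both → same outcome either way.
$308.9: above both → same outcome either way.
$335.5: above both → same outcome either way.
$231.7: below both → same outcome either way.
Count: 1.

1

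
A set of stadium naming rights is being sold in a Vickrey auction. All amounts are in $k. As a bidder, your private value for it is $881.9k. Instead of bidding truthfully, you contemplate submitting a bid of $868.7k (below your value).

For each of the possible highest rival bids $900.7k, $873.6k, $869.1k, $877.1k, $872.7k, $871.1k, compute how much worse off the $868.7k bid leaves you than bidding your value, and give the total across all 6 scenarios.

The deviation costs you only when the competing bid falls strictly between $868.7k and $881.9k; elsewhere both bids give the same outcome.
$900.7k: outcomes coincide → loss $0k.
$873.6k: truthful payoff $8.3k, deviation payoff $0k → loss $8.3k.
$869.1k: truthful payoff $12.8k, deviation payoff $0k → loss $12.8k.
$877.1k: truthful payoff $4.8k, deviation payoff $0k → loss $4.8k.
$872.7k: truthful payoff $9.2k, deviation payoff $0k → loss $9.2k.
$871.1k: truthful payoff $10.8k, deviation payoff $0k → loss $10.8k.
Total loss = $8.3k + $12.8k + $4.8k + $9.2k + $10.8k = $45.9k.

$45.9k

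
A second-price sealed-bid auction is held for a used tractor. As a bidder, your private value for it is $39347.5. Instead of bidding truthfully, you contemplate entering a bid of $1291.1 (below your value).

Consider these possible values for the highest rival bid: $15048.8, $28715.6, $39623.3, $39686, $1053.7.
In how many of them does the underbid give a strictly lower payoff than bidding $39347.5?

2

The deviation hurts exactly when the highest competing bid lies strictly between $1291.1 and $39347.5 — underbidding then forfeits a profitable win.
$15048.8: inside the interval → strictly worse (loss $24298.7).
$28715.6: inside the interval → strictly worse (loss $10631.9).
$39623.3: above both → same outcome either way.
$39686: above both → same outcome either way.
$1053.7: below both → same outcome either way.
Count: 2.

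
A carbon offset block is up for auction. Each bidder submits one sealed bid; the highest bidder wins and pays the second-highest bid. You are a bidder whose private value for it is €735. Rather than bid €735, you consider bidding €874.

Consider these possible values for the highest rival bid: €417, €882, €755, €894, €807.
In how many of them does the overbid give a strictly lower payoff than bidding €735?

The deviation hurts exactly when the highest competing bid lies strictly between €735 and €874 — overbidding then wins at a price above your value.
€417: below both → same outcome either way.
€882: above both → same outcome either way.
€755: inside the interval → strictly worse (loss €20).
€894: above both → same outcome either way.
€807: inside the interval → strictly worse (loss €72).
Count: 2.

2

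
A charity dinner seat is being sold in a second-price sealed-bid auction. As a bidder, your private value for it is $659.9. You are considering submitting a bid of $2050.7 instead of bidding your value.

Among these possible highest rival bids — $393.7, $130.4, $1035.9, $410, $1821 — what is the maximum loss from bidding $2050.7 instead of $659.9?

$393.7: same outcome either way → loss $0.
$130.4: same outcome either way → loss $0.
$1035.9: truthful gives $0, deviation gives −$376 → loss $376.
$410: same outcome either way → loss $0.
$1821: truthful gives $0, deviation gives −$1161.1 → loss $1161.1.
Maximum loss: $1161.1.

$1161.1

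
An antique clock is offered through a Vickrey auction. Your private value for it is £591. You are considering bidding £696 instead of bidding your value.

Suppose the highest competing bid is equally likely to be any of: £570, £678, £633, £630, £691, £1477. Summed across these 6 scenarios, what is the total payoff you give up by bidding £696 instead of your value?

£268

The deviation costs you only when the competing bid falls strictly between £591 and £696; elsewhere both bids give the same outcome.
£570: outcomes coincide → loss £0.
£678: truthful payoff £0, deviation payoff −£87 → loss £87.
£633: truthful payoff £0, deviation payoff −£42 → loss £42.
£630: truthful payoff £0, deviation payoff −£39 → loss £39.
£691: truthful payoff £0, deviation payoff −£100 → loss £100.
£1477: outcomes coincide → loss £0.
Total loss = £87 + £42 + £39 + £100 = £268.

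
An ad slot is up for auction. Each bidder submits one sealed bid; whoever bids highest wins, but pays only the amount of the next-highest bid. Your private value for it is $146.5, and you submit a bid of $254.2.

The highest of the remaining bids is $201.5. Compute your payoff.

Your bid $254.2 exceeds the highest competing bid $201.5, so you win.
In a second-price auction the winner pays the second-highest bid, $201.5.
Payoff = value − price = $146.5 − $201.5 = −$55.

−$55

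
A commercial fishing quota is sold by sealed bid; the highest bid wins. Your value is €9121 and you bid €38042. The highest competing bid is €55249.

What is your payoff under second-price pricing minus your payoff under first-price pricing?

€0

Your bid €38042 is below €55249, so you lose under either rule.
Payoff is €0 in both cases; difference = €0.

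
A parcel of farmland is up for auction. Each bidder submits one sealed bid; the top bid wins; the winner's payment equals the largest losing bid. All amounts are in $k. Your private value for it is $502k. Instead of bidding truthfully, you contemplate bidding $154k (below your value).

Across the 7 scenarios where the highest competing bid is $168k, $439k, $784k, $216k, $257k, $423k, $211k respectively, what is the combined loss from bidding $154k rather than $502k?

$1298k

The deviation costs you only when the competing bid falls strictly between $154k and $502k; elsewhere both bids give the same outcome.
$168k: truthful payoff $334k, deviation payoff $0k → loss $334k.
$439k: truthful payoff $63k, deviation payoff $0k → loss $63k.
$784k: outcomes coincide → loss $0k.
$216k: truthful payoff $286k, deviation payoff $0k → loss $286k.
$257k: truthful payoff $245k, deviation payoff $0k → loss $245k.
$423k: truthful payoff $79k, deviation payoff $0k → loss $79k.
$211k: truthful payoff $291k, deviation payoff $0k → loss $291k.
Total loss = $334k + $63k + $286k + $245k + $79k + $291k = $1298k.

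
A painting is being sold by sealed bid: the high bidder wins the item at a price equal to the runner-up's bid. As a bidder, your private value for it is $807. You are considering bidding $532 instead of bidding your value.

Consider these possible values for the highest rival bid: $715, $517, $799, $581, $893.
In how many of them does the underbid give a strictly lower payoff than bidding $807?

The deviation hurts exactly when the highest competing bid lies strictly between $532 and $807 — underbidding then forfeits a profitable win.
$715: inside the interval → strictly worse (loss $92).
$517: below both → same outcome either way.
$799: inside the interval → strictly worse (loss $8).
$581: inside the interval → strictly worse (loss $226).
$893: above both → same outcome either way.
Count: 3.

3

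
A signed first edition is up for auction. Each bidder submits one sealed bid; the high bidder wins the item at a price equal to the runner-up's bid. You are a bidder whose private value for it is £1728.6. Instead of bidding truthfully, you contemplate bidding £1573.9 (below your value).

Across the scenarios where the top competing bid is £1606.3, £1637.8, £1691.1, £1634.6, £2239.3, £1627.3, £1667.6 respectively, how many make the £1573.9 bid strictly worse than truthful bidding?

The deviation hurts exactly when the highest competing bid lies strictly between £1573.9 and £1728.6 — underbidding then forfeits a profitable win.
£1606.3: inside the interval → strictly worse (loss £122.3).
£1637.8: inside the interval → strictly worse (loss £90.8).
£1691.1: inside the interval → strictly worse (loss £37.5).
£1634.6: inside the interval → strictly worse (loss £94).
£2239.3: above both → same outcome either way.
£1627.3: inside the interval → strictly worse (loss £101.3).
£1667.6: inside the interval → strictly worse (loss £61).
Count: 6.

6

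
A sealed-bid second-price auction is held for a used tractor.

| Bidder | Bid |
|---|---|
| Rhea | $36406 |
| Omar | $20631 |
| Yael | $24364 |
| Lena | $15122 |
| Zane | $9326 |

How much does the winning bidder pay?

Highest bid: Rhea at $36406, so Rhea wins.
Second-highest bid: Yael at $24364 — that is the price the winner pays.

$24364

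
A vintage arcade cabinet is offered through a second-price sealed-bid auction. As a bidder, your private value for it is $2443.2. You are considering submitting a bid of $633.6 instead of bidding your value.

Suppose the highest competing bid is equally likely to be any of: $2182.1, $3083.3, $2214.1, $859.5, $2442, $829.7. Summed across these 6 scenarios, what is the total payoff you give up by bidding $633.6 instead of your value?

The deviation costs you only when the competing bid falls strictly between $633.6 and $2443.2; elsewhere both bids give the same outcome.
$2182.1: truthful payoff $261.1, deviation payoff $0 → loss $261.1.
$3083.3: outcomes coincide → loss $0.
$2214.1: truthful payoff $229.1, deviation payoff $0 → loss $229.1.
$859.5: truthful payoff $1583.7, deviation payoff $0 → loss $1583.7.
$2442: truthful payoff $1.2, deviation payoff $0 → loss $1.2.
$829.7: truthful payoff $1613.5, deviation payoff $0 → loss $1613.5.
Total loss = $261.1 + $229.1 + $1583.7 + $1.2 + $1613.5 = $3688.6.

$3688.6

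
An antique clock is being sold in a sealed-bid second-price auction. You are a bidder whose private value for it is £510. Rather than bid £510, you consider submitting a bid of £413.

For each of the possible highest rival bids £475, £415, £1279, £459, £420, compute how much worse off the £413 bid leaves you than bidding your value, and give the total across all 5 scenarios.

The deviation costs you only when the competing bid falls strictly between £413 and £510; elsewhere both bids give the same outcome.
£475: truthful payoff £35, deviation payoff £0 → loss £35.
£415: truthful payoff £95, deviation payoff £0 → loss £95.
£1279: outcomes coincide → loss £0.
£459: truthful payoff £51, deviation payoff £0 → loss £51.
£420: truthful payoff £90, deviation payoff £0 → loss £90.
Total loss = £35 + £95 + £51 + £90 = £271.
Because the price is fixed by the runner-up's bid, deviating from your value can only change a good outcome into a bad one — never the reverse.

£271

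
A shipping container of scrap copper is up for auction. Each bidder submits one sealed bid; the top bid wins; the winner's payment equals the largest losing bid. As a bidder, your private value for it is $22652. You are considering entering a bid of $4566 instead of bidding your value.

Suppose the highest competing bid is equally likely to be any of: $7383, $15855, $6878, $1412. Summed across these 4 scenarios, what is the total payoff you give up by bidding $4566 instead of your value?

$37840

The deviation costs you only when the competing bid falls strictly between $4566 and $22652; elsewhere both bids give the same outcome.
$7383: truthful payoff $15269, deviation payoff $0 → loss $15269.
$15855: truthful payoff $6797, deviation payoff $0 → loss $6797.
$6878: truthful payoff $15774, deviation payoff $0 → loss $15774.
$1412: outcomes coincide → loss $0.
Total loss = $15269 + $6797 + $15774 = $37840.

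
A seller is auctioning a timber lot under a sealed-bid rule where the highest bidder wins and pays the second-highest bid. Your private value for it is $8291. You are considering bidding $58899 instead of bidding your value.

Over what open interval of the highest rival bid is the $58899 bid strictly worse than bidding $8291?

If the competing bid is below $8291, both bids win at the same price — no difference.
If it is above $58899, both bids lose — no difference.
If it lies strictly between $8291 and $58899, bidding your value loses (payoff 0) while bidding $58899 wins at a price above your value (payoff negative).
So the deviation strictly hurts on the open interval ($8291, $58899).
Because the price is fixed by the runner-up's bid, deviating from your value can only change a good outcome into a bad one — never the reverse.

($8291, $58899)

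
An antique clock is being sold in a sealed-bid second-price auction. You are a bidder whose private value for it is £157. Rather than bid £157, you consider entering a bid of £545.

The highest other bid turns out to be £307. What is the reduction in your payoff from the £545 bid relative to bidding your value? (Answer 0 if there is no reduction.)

Bidding your value £157: you lose (since £157 < £307). Payoff £0.
Bidding £545: you win and pay £307. Payoff £157 − £307 = −£150.
The competing bid £307 lies between your value and your inflated bid, so overbidding wins an item priced above your value.
Loss from deviating = £0 − (−£150) = £150.

£150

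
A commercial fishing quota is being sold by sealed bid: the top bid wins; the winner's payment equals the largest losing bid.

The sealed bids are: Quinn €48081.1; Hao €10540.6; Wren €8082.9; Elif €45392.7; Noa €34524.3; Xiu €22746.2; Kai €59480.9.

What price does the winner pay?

€48081.1

Highest bid: Kai at €59480.9, so Kai wins.
Second-highest bid: Quinn at €48081.1 — that is the price the winner pays.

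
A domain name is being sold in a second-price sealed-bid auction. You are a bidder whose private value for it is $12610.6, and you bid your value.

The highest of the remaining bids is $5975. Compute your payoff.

Your bid $12610.6 exceeds the highest competing bid $5975, so you win.
In a second-price auction the winner pays the second-highest bid, $5975.
Payoff = value − price = $12610.6 − $5975 = $6635.6.

$6635.6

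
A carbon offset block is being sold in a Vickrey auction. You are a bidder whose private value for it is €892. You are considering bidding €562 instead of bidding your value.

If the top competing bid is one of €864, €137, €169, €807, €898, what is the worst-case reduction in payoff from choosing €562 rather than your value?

€85

€864: truthful gives €28, deviation gives €0 → loss €28.
€137: same outcome either way → loss €0.
€169: same outcome either way → loss €0.
€807: truthful gives €85, deviation gives €0 → loss €85.
€898: same outcome either way → loss €0.
Maximum loss: €85.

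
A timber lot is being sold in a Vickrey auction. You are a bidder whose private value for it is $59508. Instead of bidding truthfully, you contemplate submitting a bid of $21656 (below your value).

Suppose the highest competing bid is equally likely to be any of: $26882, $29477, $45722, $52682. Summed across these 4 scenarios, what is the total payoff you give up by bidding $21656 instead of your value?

$83269

The deviation costs you only when the competing bid falls strictly between $21656 and $59508; elsewhere both bids give the same outcome.
$26882: truthful payoff $32626, deviation payoff $0 → loss $32626.
$29477: truthful payoff $30031, deviation payoff $0 → loss $30031.
$45722: truthful payoff $13786, deviation payoff $0 → loss $13786.
$52682: truthful payoff $6826, deviation payoff $0 → loss $6826.
Total loss = $32626 + $30031 + $13786 + $6826 = $83269.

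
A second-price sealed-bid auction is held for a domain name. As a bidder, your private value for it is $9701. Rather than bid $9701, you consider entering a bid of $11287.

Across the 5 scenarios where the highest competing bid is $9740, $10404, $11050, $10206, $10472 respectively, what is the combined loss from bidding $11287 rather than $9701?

$3367

The deviation costs you only when the competing bid falls strictly between $9701 and $11287; elsewhere both bids give the same outcome.
$9740: truthful payoff $0, deviation payoff −$39 → loss $39.
$10404: truthful payoff $0, deviation payoff −$703 → loss $703.
$11050: truthful payoff $0, deviation payoff −$1349 → loss $1349.
$10206: truthful payoff $0, deviation payoff −$505 → loss $505.
$10472: truthful payoff $0, deviation payoff −$771 → loss $771.
Total loss = $39 + $703 + $1349 + $505 + $771 = $3367.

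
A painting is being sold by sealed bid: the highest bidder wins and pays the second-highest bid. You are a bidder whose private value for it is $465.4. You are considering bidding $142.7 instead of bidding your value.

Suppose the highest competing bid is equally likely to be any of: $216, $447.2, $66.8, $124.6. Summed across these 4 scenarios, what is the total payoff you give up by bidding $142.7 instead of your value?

The deviation costs you only when the competing bid falls strictly between $142.7 and $465.4; elsewhere both bids give the same outcome.
$216: truthful payoff $249.4, deviation payoff $0 → loss $249.4.
$447.2: truthful payoff $18.2, deviation payoff $0 → loss $18.2.
$66.8: outcomes coincide → loss $0.
$124.6: outcomes coincide → loss $0.
Total loss = $249.4 + $18.2 = $267.6.
Truthful bidding weakly dominates here: raising your bid can only win items priced above your value, and lowering it can only forfeit items priced below.

$267.6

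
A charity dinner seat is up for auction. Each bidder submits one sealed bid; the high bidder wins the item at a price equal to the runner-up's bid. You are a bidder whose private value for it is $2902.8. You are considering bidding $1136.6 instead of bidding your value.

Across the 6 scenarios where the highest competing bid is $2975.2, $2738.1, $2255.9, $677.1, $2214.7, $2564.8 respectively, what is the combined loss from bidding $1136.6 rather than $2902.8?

The deviation costs you only when the competing bid falls strictly between $1136.6 and $2902.8; elsewhere both bids give the same outcome.
$2975.2: outcomes coincide → loss $0.
$2738.1: truthful payoff $164.7, deviation payoff $0 → loss $164.7.
$2255.9: truthful payoff $646.9, deviation payoff $0 → loss $646.9.
$677.1: outcomes coincide → loss $0.
$2214.7: truthful payoff $688.1, deviation payoff $0 → loss $688.1.
$2564.8: truthful payoff $338, deviation payoff $0 → loss $338.
Total loss = $164.7 + $646.9 + $688.1 + $338 = $1837.7.

$1837.7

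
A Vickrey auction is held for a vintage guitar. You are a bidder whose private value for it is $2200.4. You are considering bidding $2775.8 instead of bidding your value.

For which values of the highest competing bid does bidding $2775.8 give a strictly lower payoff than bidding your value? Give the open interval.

($2200.4, $2775.8)

If the competing bid is below $2200.4, both bids win at the same price — no difference.
If it is above $2775.8, both bids lose — no difference.
If it lies strictly between $2200.4 and $2775.8, bidding your value loses (payoff 0) while bidding $2775.8 wins at a price above your value (payoff negative).
So the deviation strictly hurts on the open interval ($2200.4, $2775.8).
Truthful bidding weakly dominates here: raising your bid can only win items priced above your value, and lowering it can only forfeit items priced below.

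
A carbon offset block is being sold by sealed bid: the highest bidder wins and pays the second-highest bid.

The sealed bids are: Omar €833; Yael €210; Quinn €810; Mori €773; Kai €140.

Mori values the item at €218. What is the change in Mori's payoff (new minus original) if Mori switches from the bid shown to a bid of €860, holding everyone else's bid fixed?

The highest bid among the other bidders is €833; Mori's bid doesn't change that.
Original bid €773: Mori is not highest (top rival bid is €833); payoff €0.
Alternative bid €860: Mori is highest, pays the top rival bid €833; payoff €218 − €833 = −€615.
Change in payoff = −€615 − (€0) = −€615.

−€615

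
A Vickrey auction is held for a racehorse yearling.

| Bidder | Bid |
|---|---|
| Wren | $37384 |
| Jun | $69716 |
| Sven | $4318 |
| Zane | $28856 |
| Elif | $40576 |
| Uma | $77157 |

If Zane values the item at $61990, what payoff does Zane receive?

Highest bid: Uma at $77157, so Uma wins.
Second-highest bid: Jun at $69716 — that is the price the winner pays.
Zane did not win, so Zane pays nothing and receives nothing: payoff $0.

$0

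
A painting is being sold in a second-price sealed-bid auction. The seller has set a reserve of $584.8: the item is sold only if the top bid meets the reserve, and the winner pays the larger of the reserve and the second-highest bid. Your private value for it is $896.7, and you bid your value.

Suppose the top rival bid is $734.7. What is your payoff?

$162

Your bid $896.7 is the highest and exceeds the reserve.
Price = max(second-highest bid, reserve) = max($734.7, $584.8) = $734.7.
Payoff = $896.7 − $734.7 = $162.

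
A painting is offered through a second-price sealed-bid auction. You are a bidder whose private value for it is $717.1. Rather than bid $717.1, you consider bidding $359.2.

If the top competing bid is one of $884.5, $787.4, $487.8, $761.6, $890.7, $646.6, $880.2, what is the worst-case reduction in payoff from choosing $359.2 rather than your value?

$229.3

$884.5: same outcome either way → loss $0.
$787.4: same outcome either way → loss $0.
$487.8: truthful gives $229.3, deviation gives $0 → loss $229.3.
$761.6: same outcome either way → loss $0.
$890.7: same outcome either way → loss $0.
$646.6: truthful gives $70.5, deviation gives $0 → loss $70.5.
$880.2: same outcome either way → loss $0.
Maximum loss: $229.3.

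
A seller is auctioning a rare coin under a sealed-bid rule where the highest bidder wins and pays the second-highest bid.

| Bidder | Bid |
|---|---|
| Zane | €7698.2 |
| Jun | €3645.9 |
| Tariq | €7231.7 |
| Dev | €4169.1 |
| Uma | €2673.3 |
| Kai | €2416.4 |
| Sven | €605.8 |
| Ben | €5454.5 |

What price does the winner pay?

Highest bid: Zane at €7698.2, so Zane wins.
Second-highest bid: Tariq at €7231.7 — that is the price the winner pays.

€7231.7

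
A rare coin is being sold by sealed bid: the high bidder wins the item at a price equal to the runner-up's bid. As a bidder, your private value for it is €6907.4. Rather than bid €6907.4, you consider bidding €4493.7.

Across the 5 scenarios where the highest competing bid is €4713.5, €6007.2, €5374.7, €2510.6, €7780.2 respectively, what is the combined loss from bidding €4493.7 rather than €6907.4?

€4626.8

The deviation costs you only when the competing bid falls strictly between €4493.7 and €6907.4; elsewhere both bids give the same outcome.
€4713.5: truthful payoff €2193.9, deviation payoff €0 → loss €2193.9.
€6007.2: truthful payoff €900.2, deviation payoff €0 → loss €900.2.
€5374.7: truthful payoff €1532.7, deviation payoff €0 → loss €1532.7.
€2510.6: outcomes coincide → loss €0.
€7780.2: outcomes coincide → loss €0.
Total loss = €2193.9 + €900.2 + €1532.7 = €4626.8.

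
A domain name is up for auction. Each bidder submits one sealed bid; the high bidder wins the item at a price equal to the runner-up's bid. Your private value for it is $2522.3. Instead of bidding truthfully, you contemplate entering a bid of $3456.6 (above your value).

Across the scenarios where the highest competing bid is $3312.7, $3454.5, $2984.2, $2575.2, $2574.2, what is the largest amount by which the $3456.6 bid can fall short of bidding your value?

$932.2

$3312.7: truthful gives $0, deviation gives −$790.4 → loss $790.4.
$3454.5: truthful gives $0, deviation gives −$932.2 → loss $932.2.
$2984.2: truthful gives $0, deviation gives −$461.9 → loss $461.9.
$2575.2: truthful gives $0, deviation gives −$52.9 → loss $52.9.
$2574.2: truthful gives $0, deviation gives −$51.9 → loss $51.9.
Maximum loss: $932.2.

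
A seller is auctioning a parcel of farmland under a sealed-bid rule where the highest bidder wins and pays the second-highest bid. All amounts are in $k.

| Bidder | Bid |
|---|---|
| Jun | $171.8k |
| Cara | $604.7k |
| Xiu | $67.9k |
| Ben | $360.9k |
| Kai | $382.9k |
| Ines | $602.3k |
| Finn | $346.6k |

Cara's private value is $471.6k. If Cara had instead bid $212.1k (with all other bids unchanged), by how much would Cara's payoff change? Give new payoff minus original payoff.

$130.7k

The highest bid among the other bidders is $602.3k; Cara's bid doesn't change that.
Original bid $604.7k: Cara is highest, pays the top rival bid $602.3k; payoff $471.6k − $602.3k = −$130.7k.
Alternative bid $212.1k: Cara is not highest (top rival bid is $602.3k); payoff $0k.
Change in payoff = $0k − (−$130.7k) = $130.7k.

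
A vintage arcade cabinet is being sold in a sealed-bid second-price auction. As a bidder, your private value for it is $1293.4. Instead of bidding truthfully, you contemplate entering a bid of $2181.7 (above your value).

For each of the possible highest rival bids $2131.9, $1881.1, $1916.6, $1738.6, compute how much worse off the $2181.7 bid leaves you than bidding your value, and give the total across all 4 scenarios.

$2494.6

The deviation costs you only when the competing bid falls strictly between $1293.4 and $2181.7; elsewhere both bids give the same outcome.
$2131.9: truthful payoff $0, deviation payoff −$838.5 → loss $838.5.
$1881.1: truthful payoff $0, deviation payoff −$587.7 → loss $587.7.
$1916.6: truthful payoff $0, deviation payoff −$623.2 → loss $623.2.
$1738.6: truthful payoff $0, deviation payoff −$445.2 → loss $445.2.
Total loss = $838.5 + $587.7 + $623.2 + $445.2 = $2494.6.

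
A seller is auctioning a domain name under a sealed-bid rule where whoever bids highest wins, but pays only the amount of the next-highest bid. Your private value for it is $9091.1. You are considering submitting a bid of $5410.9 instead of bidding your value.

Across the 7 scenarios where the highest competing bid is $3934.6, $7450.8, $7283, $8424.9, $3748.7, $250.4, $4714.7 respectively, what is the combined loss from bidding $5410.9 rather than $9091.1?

$4114.6

The deviation costs you only when the competing bid falls strictly between $5410.9 and $9091.1; elsewhere both bids give the same outcome.
$3934.6: outcomes coincide → loss $0.
$7450.8: truthful payoff $1640.3, deviation payoff $0 → loss $1640.3.
$7283: truthful payoff $1808.1, deviation payoff $0 → loss $1808.1.
$8424.9: truthful payoff $666.2, deviation payoff $0 → loss $666.2.
$3748.7: outcomes coincide → loss $0.
$250.4: outcomes coincide → loss $0.
$4714.7: outcomes coincide → loss $0.
Total loss = $1640.3 + $1808.1 + $666.2 = $4114.6.
Truthful bidding weakly dominates here: raising your bid can only win items priced above your value, and lowering it can only forfeit items priced below.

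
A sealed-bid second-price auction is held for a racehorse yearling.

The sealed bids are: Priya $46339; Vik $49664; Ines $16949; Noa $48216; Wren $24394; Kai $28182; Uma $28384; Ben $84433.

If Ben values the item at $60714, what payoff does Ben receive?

$11050

Highest bid: Ben at $84433, so Ben wins.
Second-highest bid: Vik at $49664 — that is the price the winner pays.
Ben's payoff = value − price = $60714 − $49664 = $11050.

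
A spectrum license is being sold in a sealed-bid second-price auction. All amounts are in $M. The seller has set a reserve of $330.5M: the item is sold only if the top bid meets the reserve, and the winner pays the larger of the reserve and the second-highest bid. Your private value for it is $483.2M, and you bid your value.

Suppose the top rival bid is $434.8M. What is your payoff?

Your bid $483.2M is the highest and exceeds the reserve.
Price = max(second-highest bid, reserve) = max($434.8M, $330.5M) = $434.8M.
Payoff = $483.2M − $434.8M = $48.4M.

$48.4M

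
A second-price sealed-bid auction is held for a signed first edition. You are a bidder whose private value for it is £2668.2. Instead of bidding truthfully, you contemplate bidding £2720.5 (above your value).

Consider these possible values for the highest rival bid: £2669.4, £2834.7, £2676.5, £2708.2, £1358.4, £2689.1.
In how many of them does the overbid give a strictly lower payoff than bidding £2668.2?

4

The deviation hurts exactly when the highest competing bid lies strictly between £2668.2 and £2720.5 — overbidding then wins at a price above your value.
£2669.4: inside the interval → strictly worse (loss £1.2).
£2834.7: above both → same outcome either way.
£2676.5: inside the interval → strictly worse (loss £8.3).
£2708.2: inside the interval → strictly worse (loss £40).
£1358.4: below both → same outcome either way.
£2689.1: inside the interval → strictly worse (loss £20.9).
Count: 4.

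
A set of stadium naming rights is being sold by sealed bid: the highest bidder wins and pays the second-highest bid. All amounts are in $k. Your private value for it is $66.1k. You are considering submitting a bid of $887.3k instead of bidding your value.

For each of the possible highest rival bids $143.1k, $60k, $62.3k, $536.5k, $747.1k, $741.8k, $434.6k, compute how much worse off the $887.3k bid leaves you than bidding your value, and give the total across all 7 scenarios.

$2272.6k

The deviation costs you only when the competing bid falls strictly between $66.1k and $887.3k; elsewhere both bids give the same outcome.
$143.1k: truthful payoff $0k, deviation payoff −$77k → loss $77k.
$60k: outcomes coincide → loss $0k.
$62.3k: outcomes coincide → loss $0k.
$536.5k: truthful payoff $0k, deviation payoff −$470.4k → loss $470.4k.
$747.1k: truthful payoff $0k, deviation payoff −$681k → loss $681k.
$741.8k: truthful payoff $0k, deviation payoff −$675.7k → loss $675.7k.
$434.6k: truthful payoff $0k, deviation payoff −$368.5k → loss $368.5k.
Total loss = $77k + $470.4k + $681k + $675.7k + $368.5k = $2272.6k.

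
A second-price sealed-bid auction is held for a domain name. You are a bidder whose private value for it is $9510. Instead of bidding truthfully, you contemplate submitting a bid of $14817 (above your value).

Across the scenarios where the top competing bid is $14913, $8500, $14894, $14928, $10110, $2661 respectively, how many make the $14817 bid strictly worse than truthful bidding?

The deviation hurts exactly when the highest competing bid lies strictly between $9510 and $14817 — overbidding then wins at a price above your value.
$14913: above both → same outcome either way.
$8500: below both → same outcome either way.
$14894: above both → same outcome either way.
$14928: above both → same outcome either way.
$10110: inside the interval → strictly worse (loss $600).
$2661: below both → same outcome either way.
Count: 1.

1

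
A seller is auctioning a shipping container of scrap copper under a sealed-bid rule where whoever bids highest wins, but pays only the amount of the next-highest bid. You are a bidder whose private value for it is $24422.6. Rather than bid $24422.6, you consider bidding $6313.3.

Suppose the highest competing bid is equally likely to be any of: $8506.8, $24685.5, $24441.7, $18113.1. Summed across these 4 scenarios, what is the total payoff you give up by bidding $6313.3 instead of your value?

The deviation costs you only when the competing bid falls strictly between $6313.3 and $24422.6; elsewhere both bids give the same outcome.
$8506.8: truthful payoff $15915.8, deviation payoff $0 → loss $15915.8.
$24685.5: outcomes coincide → loss $0.
$24441.7: outcomes coincide → loss $0.
$18113.1: truthful payoff $6309.5, deviation payoff $0 → loss $6309.5.
Total loss = $15915.8 + $6309.5 = $22225.3.
Because the price is fixed by the runner-up's bid, deviating from your value can only change a good outcome into a bad one — never the reverse.

$22225.3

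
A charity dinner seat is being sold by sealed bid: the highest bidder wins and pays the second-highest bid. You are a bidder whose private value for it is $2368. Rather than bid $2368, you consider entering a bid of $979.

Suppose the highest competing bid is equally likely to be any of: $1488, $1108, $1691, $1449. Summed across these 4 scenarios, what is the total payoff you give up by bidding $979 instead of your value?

$3736

The deviation costs you only when the competing bid falls strictly between $979 and $2368; elsewhere both bids give the same outcome.
$1488: truthful payoff $880, deviation payoff $0 → loss $880.
$1108: truthful payoff $1260, deviation payoff $0 → loss $1260.
$1691: truthful payoff $677, deviation payoff $0 → loss $677.
$1449: truthful payoff $919, deviation payoff $0 → loss $919.
Total loss = $880 + $1260 + $677 + $919 = $3736.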